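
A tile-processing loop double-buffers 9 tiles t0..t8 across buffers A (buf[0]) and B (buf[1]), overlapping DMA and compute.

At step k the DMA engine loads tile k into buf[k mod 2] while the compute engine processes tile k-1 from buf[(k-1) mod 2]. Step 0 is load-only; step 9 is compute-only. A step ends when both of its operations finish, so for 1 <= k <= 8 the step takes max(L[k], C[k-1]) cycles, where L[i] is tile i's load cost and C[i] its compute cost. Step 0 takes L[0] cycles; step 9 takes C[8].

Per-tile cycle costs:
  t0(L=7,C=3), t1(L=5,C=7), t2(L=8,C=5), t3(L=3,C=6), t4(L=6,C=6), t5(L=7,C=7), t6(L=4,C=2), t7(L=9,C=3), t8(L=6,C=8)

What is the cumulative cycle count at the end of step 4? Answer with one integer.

end_cycle[4] = 31

[0] DMA t0→A (7c) ∥ CU idle ⇒ 7c, clock 7
[1] DMA t1→B (5c) ∥ CU A:t0 (3c) ⇒ 5c, clock 12
[2] DMA t2→A (8c) ∥ CU B:t1 (7c) ⇒ 8c, clock 20
[3] DMA t3→B (3c) ∥ CU A:t2 (5c) ⇒ 5c, clock 25
[4] DMA t4→A (6c) ∥ CU B:t3 (6c) ⇒ 6c, clock 31
[5] DMA t5→B (7c) ∥ CU A:t4 (6c) ⇒ 7c, clock 38
[6] DMA t6→A (4c) ∥ CU B:t5 (7c) ⇒ 7c, clock 45
[7] DMA t7→B (9c) ∥ CU A:t6 (2c) ⇒ 9c, clock 54
[8] DMA t8→A (6c) ∥ CU B:t7 (3c) ⇒ 6c, clock 60
[9] DMA idle ∥ CU A:t8 (8c) ⇒ 8c, clock 68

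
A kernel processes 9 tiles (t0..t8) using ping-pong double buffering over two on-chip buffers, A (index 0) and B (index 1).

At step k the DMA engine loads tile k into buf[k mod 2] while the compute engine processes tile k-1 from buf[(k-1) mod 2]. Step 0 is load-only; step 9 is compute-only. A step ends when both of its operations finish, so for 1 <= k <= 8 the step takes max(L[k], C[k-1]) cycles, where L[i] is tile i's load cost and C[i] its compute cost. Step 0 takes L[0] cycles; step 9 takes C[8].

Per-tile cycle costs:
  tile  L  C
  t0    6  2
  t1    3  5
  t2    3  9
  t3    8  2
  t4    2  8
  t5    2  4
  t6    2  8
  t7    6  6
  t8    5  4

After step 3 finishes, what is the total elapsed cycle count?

end_cycle[3] = 23

  0. 6=6c; end=6; A:t0 B:-
  1. max(3,2)=3c; end=9; A:t0 B:t1
  2. max(3,5)=5c; end=14; A:t2 B:t1
  3. max(8,9)=9c; end=23; A:t2 B:t3
  4. max(2,2)=2c; end=25; A:t4 B:t3
  5. max(2,8)=8c; end=33; A:t4 B:t5
  6. max(2,4)=4c; end=37; A:t6 B:t5
  7. max(6,8)=8c; end=45; A:t6 B:t7
  8. max(5,6)=6c; end=51; A:t8 B:t7
  9. 4=4c; end=55; A:t8 B:t7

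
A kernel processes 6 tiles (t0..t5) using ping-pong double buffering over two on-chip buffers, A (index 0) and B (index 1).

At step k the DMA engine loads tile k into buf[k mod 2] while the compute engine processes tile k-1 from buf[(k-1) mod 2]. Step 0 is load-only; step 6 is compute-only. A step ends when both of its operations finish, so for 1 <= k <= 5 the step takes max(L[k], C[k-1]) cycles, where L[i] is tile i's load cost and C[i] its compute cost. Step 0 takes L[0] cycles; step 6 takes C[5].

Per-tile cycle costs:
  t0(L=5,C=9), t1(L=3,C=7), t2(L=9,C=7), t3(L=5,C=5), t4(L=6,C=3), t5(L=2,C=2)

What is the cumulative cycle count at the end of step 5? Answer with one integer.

end_cycle[5] = 39

k=0 load=t0/5c comp=- wait=5 total=5
k=1 load=t1/3c comp=t0/9c wait=9 total=14
k=2 load=t2/9c comp=t1/7c wait=9 total=23
k=3 load=t3/5c comp=t2/7c wait=7 total=30
k=4 load=t4/6c comp=t3/5c wait=6 total=36
k=5 load=t5/2c comp=t4/3c wait=3 total=39
k=6 load=- comp=t5/2c wait=2 total=41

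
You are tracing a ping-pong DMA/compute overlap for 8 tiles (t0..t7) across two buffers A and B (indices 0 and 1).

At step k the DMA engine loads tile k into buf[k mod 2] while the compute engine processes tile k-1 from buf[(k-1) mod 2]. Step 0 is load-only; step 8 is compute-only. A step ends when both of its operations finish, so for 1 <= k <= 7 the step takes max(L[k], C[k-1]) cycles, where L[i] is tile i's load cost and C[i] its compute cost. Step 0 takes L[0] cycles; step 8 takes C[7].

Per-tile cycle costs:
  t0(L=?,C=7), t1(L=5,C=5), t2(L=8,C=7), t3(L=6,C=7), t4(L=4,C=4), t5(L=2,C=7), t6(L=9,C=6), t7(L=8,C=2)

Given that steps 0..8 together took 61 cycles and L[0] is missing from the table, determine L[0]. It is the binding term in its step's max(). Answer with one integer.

step 0 → dur = L[0]=? = L[0]  (unknown; binding)
step 1 → dur = max(L[1]=5, C[0]=7) = 7
step 2 → dur = max(L[2]=8, C[1]=5) = 8
step 3 → dur = max(L[3]=6, C[2]=7) = 7
step 4 → dur = max(L[4]=4, C[3]=7) = 7
step 5 → dur = max(L[5]=2, C[4]=4) = 4
step 6 → dur = max(L[6]=9, C[5]=7) = 9
step 7 → dur = max(L[7]=8, C[6]=6) = 8
step 8 → dur = C[7]=2 = 2
sum of known step durations = 52
dur[0] = total - known = 61 - 52 = 9
L[0] is the binding max in step 0, so L[0] = dur[0] = 9

L[0] = 9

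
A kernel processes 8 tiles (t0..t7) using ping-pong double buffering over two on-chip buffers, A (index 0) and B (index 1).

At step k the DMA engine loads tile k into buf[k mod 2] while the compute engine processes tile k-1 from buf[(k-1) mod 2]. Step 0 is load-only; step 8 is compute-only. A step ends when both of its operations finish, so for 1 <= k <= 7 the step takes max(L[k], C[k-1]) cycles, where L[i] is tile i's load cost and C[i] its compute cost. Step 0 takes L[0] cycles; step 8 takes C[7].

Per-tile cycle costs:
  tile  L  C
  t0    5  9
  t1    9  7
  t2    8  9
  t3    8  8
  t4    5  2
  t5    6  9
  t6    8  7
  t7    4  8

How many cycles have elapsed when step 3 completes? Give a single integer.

step 0: L[0]=5 → dur=5, Σ=5 | A=load:t0 B=idle [load-only]
step 1: L[1]=9 C[0]=9 → dur=9, Σ=14 | A=compute:t0 B=load:t1 [tied]
step 2: L[2]=8 C[1]=7 → dur=8, Σ=22 | A=load:t2 B=compute:t1 [load-bound]
step 3: L[3]=8 C[2]=9 → dur=9, Σ=31 | A=compute:t2 B=load:t3 [compute-bound]
step 4: L[4]=5 C[3]=8 → dur=8, Σ=39 | A=load:t4 B=compute:t3 [compute-bound]
step 5: L[5]=6 C[4]=2 → dur=6, Σ=45 | A=compute:t4 B=load:t5 [load-bound]
step 6: L[6]=8 C[5]=9 → dur=9, Σ=54 | A=load:t6 B=compute:t5 [compute-bound]
step 7: L[7]=4 C[6]=7 → dur=7, Σ=61 | A=compute:t6 B=load:t7 [compute-bound]
step 8: C[7]=8 → dur=8, Σ=69 | A=idle B=compute:t7 [compute-only]

end_cycle[3] = 31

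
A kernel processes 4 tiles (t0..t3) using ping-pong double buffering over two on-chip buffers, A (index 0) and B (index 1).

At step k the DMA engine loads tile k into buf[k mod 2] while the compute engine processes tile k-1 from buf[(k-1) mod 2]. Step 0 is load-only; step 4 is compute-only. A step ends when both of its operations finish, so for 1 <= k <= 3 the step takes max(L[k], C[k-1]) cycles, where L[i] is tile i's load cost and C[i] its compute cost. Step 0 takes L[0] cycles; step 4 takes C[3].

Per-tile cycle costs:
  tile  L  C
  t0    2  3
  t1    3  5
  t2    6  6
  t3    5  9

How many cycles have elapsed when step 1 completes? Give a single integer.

k=0 load=t0/2c comp=- wait=2 total=2
k=1 load=t1/3c comp=t0/3c wait=3 total=5
k=2 load=t2/6c comp=t1/5c wait=6 total=11
k=3 load=t3/5c comp=t2/6c wait=6 total=17
k=4 load=- comp=t3/9c wait=9 total=26

end_cycle[1] = 5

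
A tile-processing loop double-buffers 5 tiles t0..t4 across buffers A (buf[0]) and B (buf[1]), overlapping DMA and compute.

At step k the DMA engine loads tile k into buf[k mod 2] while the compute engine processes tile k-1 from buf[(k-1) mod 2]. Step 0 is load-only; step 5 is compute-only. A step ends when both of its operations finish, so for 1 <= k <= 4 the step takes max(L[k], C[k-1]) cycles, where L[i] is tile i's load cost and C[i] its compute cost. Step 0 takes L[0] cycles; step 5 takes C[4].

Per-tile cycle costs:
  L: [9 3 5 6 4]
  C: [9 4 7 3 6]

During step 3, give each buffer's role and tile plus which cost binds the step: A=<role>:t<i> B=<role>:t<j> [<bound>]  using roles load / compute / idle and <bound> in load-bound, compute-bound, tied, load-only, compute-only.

[0] DMA t0→A (9c) ∥ CU idle ⇒ 9c, clock 9
[1] DMA t1→B (3c) ∥ CU A:t0 (9c) ⇒ 9c, clock 18
[2] DMA t2→A (5c) ∥ CU B:t1 (4c) ⇒ 5c, clock 23
[3] DMA t3→B (6c) ∥ CU A:t2 (7c) ⇒ 7c, clock 30
[4] DMA t4→A (4c) ∥ CU B:t3 (3c) ⇒ 4c, clock 34
[5] DMA idle ∥ CU A:t4 (6c) ⇒ 6c, clock 40

step 3: A=compute:t2 B=load:t3 [compute-bound]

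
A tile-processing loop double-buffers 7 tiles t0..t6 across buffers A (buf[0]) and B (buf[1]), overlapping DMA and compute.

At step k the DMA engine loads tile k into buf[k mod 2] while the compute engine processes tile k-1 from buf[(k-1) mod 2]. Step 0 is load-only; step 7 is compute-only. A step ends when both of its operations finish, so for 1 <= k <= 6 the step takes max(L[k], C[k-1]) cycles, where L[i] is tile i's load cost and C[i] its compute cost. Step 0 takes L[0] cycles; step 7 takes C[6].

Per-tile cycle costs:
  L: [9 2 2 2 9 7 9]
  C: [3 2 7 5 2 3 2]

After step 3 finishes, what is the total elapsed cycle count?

step 0: L[0]=9 → dur=9, Σ=9 | A=load:t0 B=idle [load-only]
step 1: L[1]=2 C[0]=3 → dur=3, Σ=12 | A=compute:t0 B=load:t1 [compute-bound]
step 2: L[2]=2 C[1]=2 → dur=2, Σ=14 | A=load:t2 B=compute:t1 [tied]
step 3: L[3]=2 C[2]=7 → dur=7, Σ=21 | A=compute:t2 B=load:t3 [compute-bound]
step 4: L[4]=9 C[3]=5 → dur=9, Σ=30 | A=load:t4 B=compute:t3 [load-bound]
step 5: L[5]=7 C[4]=2 → dur=7, Σ=37 | A=compute:t4 B=load:t5 [load-bound]
step 6: L[6]=9 C[5]=3 → dur=9, Σ=46 | A=load:t6 B=compute:t5 [load-bound]
step 7: C[6]=2 → dur=2, Σ=48 | A=compute:t6 B=idle [compute-only]

end_cycle[3] = 21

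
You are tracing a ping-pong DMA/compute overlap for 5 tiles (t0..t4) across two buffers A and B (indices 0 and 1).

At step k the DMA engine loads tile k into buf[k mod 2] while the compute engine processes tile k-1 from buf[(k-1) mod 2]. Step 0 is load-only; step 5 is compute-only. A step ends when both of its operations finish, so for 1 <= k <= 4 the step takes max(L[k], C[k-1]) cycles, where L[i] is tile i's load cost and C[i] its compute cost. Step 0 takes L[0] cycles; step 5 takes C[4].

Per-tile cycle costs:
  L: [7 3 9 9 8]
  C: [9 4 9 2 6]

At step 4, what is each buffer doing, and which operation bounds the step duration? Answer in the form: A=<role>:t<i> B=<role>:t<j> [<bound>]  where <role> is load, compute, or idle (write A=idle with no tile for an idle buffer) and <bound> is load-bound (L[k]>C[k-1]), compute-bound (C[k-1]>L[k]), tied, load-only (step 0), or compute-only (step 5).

step 4: A=load:t4 B=compute:t3 [load-bound]

  0. 7=7c; end=7; A:t0 B:-
  1. max(3,9)=9c; end=16; A:t0 B:t1
  2. max(9,4)=9c; end=25; A:t2 B:t1
  3. max(9,9)=9c; end=34; A:t2 B:t3
  4. max(8,2)=8c; end=42; A:t4 B:t3
  5. 6=6c; end=48; A:t4 B:t3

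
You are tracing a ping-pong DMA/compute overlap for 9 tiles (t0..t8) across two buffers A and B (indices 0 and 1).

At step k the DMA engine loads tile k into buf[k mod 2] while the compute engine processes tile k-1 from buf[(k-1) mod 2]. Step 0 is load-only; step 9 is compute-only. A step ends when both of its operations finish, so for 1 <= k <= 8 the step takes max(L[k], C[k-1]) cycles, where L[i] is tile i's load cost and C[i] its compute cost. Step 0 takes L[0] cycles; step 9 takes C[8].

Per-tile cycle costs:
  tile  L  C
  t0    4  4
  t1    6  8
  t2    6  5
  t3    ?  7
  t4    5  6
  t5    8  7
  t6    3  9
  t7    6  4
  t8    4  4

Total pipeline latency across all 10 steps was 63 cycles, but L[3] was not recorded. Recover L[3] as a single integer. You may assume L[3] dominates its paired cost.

L[3] = 6

step 0 → dur = L[0]=4 = 4
step 1 → dur = max(L[1]=6, C[0]=4) = 6
step 2 → dur = max(L[2]=6, C[1]=8) = 8
step 3 → dur = max(L[3]=?, C[2]=5) = L[3]  (unknown; binding)
step 4 → dur = max(L[4]=5, C[3]=7) = 7
step 5 → dur = max(L[5]=8, C[4]=6) = 8
step 6 → dur = max(L[6]=3, C[5]=7) = 7
step 7 → dur = max(L[7]=6, C[6]=9) = 9
step 8 → dur = max(L[8]=4, C[7]=4) = 4
step 9 → dur = C[8]=4 = 4
sum of known step durations = 57
dur[3] = total - known = 63 - 57 = 6
L[3] is the binding max in step 3, so L[3] = dur[3] = 6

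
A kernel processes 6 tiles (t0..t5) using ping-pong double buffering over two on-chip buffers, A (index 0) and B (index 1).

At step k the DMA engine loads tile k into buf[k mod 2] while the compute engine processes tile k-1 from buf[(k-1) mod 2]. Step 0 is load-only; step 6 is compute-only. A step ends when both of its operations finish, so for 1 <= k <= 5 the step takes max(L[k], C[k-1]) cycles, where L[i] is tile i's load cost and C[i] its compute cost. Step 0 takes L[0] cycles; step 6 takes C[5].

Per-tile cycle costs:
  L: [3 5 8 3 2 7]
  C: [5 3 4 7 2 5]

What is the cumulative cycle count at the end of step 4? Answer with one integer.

  0. 3=3c; end=3; A:t0 B:-
  1. max(5,5)=5c; end=8; A:t0 B:t1
  2. max(8,3)=8c; end=16; A:t2 B:t1
  3. max(3,4)=4c; end=20; A:t2 B:t3
  4. max(2,7)=7c; end=27; A:t4 B:t3
  5. max(7,2)=7c; end=34; A:t4 B:t5
  6. 5=5c; end=39; A:t4 B:t5

end_cycle[4] = 27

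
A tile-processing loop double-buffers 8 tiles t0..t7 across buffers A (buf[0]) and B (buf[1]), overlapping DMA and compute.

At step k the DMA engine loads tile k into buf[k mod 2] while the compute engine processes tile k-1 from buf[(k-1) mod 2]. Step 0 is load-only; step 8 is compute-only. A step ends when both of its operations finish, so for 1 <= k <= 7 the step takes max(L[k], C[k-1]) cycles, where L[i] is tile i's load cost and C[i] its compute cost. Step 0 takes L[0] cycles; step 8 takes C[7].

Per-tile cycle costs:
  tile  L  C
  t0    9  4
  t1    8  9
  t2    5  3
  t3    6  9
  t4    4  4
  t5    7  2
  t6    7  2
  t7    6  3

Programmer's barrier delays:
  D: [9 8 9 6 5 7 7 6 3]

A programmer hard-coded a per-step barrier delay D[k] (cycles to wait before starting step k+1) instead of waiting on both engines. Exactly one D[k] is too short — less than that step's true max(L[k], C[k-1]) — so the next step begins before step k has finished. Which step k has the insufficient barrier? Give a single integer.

hazard at step 4

k=0 barrier L[0]=9→9c, D[0]=9 ok
k=1 barrier max(L[1]=8,C[0]=4)→8c, D[1]=8 ok
k=2 barrier max(L[2]=5,C[1]=9)→9c, D[2]=9 ok
k=3 barrier max(L[3]=6,C[2]=3)→6c, D[3]=6 ok
k=4 barrier max(L[4]=4,C[3]=9)→9c, D[4]=5 SHORT
k=5 barrier max(L[5]=7,C[4]=4)→7c, D[5]=7 ok
k=6 barrier max(L[6]=7,C[5]=2)→7c, D[6]=7 ok
k=7 barrier max(L[7]=6,C[6]=2)→6c, D[7]=6 ok
k=8 barrier C[7]=3→3c, D[8]=3 ok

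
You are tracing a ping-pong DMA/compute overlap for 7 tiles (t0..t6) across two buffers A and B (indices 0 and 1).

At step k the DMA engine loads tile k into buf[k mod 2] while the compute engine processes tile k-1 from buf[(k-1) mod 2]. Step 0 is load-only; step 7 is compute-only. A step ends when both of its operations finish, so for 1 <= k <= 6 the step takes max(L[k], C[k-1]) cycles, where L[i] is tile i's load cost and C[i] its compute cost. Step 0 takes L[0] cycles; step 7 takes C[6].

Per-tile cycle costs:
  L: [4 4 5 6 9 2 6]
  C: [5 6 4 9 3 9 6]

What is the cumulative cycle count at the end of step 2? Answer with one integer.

[0] DMA t0→A (4c) ∥ CU idle ⇒ 4c, clock 4
[1] DMA t1→B (4c) ∥ CU A:t0 (5c) ⇒ 5c, clock 9
[2] DMA t2→A (5c) ∥ CU B:t1 (6c) ⇒ 6c, clock 15
[3] DMA t3→B (6c) ∥ CU A:t2 (4c) ⇒ 6c, clock 21
[4] DMA t4→A (9c) ∥ CU B:t3 (9c) ⇒ 9c, clock 30
[5] DMA t5→B (2c) ∥ CU A:t4 (3c) ⇒ 3c, clock 33
[6] DMA t6→A (6c) ∥ CU B:t5 (9c) ⇒ 9c, clock 42
[7] DMA idle ∥ CU A:t6 (6c) ⇒ 6c, clock 48

end_cycle[2] = 15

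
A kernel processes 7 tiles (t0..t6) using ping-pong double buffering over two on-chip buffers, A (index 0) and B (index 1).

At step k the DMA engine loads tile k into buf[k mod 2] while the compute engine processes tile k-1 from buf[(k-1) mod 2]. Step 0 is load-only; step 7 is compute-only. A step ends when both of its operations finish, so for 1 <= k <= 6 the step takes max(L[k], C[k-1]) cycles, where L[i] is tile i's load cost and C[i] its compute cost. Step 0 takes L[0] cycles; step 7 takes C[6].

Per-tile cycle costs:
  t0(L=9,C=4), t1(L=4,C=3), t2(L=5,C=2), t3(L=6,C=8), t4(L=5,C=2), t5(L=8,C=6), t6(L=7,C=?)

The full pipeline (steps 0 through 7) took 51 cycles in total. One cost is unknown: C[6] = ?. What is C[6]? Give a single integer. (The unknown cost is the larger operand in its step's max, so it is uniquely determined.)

C[6] = 4

step 0 | dur = L[0]=9 = 9
step 1 | dur = max(L[1]=4, C[0]=4) = 4
step 2 | dur = max(L[2]=5, C[1]=3) = 5
step 3 | dur = max(L[3]=6, C[2]=2) = 6
step 4 | dur = max(L[4]=5, C[3]=8) = 8
step 5 | dur = max(L[5]=8, C[4]=2) = 8
step 6 | dur = max(L[6]=7, C[5]=6) = 7
step 7 | dur = C[6]=? = C[6]  (unknown; binding)
sum of known step durations = 47
dur[7] = total - known = 51 - 47 = 4
C[6] is the binding max in step 7, so C[6] = dur[7] = 4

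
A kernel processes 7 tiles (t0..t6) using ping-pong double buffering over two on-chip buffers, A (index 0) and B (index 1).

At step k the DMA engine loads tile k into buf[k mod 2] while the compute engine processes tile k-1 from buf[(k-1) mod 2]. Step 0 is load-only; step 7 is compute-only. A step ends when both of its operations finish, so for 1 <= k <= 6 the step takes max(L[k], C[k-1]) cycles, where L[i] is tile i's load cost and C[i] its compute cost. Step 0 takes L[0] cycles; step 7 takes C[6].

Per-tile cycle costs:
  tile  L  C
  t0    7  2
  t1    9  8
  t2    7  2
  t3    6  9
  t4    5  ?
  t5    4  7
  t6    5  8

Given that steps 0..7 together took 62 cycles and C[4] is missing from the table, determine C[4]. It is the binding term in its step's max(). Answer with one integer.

step 0: dur = L[0]=7 = 7
step 1: dur = max(L[1]=9, C[0]=2) = 9
step 2: dur = max(L[2]=7, C[1]=8) = 8
step 3: dur = max(L[3]=6, C[2]=2) = 6
step 4: dur = max(L[4]=5, C[3]=9) = 9
step 5: dur = max(L[5]=4, C[4]=?) = C[4]  (unknown; binding)
step 6: dur = max(L[6]=5, C[5]=7) = 7
step 7: dur = C[6]=8 = 8
sum of known step durations = 54
dur[5] = total - known = 62 - 54 = 8
C[4] is the binding max in step 5, so C[4] = dur[5] = 8

C[4] = 8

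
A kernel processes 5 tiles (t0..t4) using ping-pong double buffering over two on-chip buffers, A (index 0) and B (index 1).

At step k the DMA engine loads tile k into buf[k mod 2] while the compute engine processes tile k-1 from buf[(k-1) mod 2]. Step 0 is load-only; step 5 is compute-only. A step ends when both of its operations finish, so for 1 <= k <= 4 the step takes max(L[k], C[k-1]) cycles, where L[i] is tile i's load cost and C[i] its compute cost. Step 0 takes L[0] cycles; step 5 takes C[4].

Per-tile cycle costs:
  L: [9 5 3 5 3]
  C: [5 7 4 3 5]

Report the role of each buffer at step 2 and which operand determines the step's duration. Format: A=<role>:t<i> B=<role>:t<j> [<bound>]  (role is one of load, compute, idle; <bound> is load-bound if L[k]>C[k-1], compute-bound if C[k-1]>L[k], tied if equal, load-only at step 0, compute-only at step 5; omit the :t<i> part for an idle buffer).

  0. 9=9c; end=9; A:t0 B:-
  1. max(5,5)=5c; end=14; A:t0 B:t1
  2. max(3,7)=7c; end=21; A:t2 B:t1
  3. max(5,4)=5c; end=26; A:t2 B:t3
  4. max(3,3)=3c; end=29; A:t4 B:t3
  5. 5=5c; end=34; A:t4 B:t3

step 2: A=load:t2 B=compute:t1 [compute-bound]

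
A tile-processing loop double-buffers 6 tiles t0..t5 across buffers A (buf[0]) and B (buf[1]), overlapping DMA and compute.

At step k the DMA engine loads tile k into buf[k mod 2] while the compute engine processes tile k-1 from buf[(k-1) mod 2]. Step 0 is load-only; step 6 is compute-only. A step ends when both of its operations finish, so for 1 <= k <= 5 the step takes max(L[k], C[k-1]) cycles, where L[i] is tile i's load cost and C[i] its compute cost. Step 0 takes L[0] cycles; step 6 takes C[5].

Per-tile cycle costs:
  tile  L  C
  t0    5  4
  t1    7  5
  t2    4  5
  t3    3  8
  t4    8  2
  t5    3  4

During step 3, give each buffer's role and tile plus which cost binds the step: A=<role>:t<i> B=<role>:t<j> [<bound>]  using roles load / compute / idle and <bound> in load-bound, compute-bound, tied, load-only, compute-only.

step 3: A=compute:t2 B=load:t3 [compute-bound]

[0] DMA t0→A (5c) ∥ CU idle ⇒ 5c, clock 5
[1] DMA t1→B (7c) ∥ CU A:t0 (4c) ⇒ 7c, clock 12
[2] DMA t2→A (4c) ∥ CU B:t1 (5c) ⇒ 5c, clock 17
[3] DMA t3→B (3c) ∥ CU A:t2 (5c) ⇒ 5c, clock 22
[4] DMA t4→A (8c) ∥ CU B:t3 (8c) ⇒ 8c, clock 30
[5] DMA t5→B (3c) ∥ CU A:t4 (2c) ⇒ 3c, clock 33
[6] DMA idle ∥ CU B:t5 (4c) ⇒ 4c, clock 37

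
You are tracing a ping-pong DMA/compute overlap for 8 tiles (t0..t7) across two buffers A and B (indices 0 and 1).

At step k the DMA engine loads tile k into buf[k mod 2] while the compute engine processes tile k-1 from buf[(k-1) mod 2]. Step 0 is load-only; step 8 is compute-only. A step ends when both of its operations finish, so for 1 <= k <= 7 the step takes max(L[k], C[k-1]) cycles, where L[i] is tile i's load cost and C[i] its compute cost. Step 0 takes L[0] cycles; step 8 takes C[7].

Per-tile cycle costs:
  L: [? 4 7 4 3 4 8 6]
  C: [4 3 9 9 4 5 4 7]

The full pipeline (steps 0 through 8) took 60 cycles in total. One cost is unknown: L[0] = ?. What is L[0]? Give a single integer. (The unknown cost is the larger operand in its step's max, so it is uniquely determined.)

step 0 → dur = L[0]=? = L[0]  (unknown; binding)
step 1 → dur = max(L[1]=4, C[0]=4) = 4
step 2 → dur = max(L[2]=7, C[1]=3) = 7
step 3 → dur = max(L[3]=4, C[2]=9) = 9
step 4 → dur = max(L[4]=3, C[3]=9) = 9
step 5 → dur = max(L[5]=4, C[4]=4) = 4
step 6 → dur = max(L[6]=8, C[5]=5) = 8
step 7 → dur = max(L[7]=6, C[6]=4) = 6
step 8 → dur = C[7]=7 = 7
sum of known step durations = 54
dur[0] = total - known = 60 - 54 = 6
L[0] is the binding max in step 0, so L[0] = dur[0] = 6

L[0] = 6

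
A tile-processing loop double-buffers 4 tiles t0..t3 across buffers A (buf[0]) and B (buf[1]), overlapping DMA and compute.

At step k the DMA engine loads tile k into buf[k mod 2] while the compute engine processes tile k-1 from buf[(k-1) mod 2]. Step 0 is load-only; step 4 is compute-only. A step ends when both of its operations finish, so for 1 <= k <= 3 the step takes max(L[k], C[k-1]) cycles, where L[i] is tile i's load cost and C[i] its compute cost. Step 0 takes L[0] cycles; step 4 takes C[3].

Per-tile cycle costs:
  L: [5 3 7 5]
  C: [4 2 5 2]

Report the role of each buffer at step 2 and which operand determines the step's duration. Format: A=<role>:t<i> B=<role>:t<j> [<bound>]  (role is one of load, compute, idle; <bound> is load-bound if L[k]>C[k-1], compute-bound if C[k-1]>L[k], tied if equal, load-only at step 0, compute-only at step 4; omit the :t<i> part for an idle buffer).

step 2: A=load:t2 B=compute:t1 [load-bound]

[0] DMA t0→A (5c) ∥ CU idle ⇒ 5c, clock 5
[1] DMA t1→B (3c) ∥ CU A:t0 (4c) ⇒ 4c, clock 9
[2] DMA t2→A (7c) ∥ CU B:t1 (2c) ⇒ 7c, clock 16
[3] DMA t3→B (5c) ∥ CU A:t2 (5c) ⇒ 5c, clock 21
[4] DMA idle ∥ CU B:t3 (2c) ⇒ 2c, clock 23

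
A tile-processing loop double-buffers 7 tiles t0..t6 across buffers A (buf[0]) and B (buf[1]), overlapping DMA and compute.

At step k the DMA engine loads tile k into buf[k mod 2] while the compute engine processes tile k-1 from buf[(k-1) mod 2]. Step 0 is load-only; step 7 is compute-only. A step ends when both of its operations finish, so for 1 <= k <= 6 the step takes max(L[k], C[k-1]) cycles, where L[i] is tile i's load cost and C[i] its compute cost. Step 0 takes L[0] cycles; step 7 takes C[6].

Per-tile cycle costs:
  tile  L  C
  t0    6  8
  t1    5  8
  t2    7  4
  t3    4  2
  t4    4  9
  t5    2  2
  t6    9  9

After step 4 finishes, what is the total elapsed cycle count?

end_cycle[4] = 30

  0. 6=6c; end=6; A:t0 B:-
  1. max(5,8)=8c; end=14; A:t0 B:t1
  2. max(7,8)=8c; end=22; A:t2 B:t1
  3. max(4,4)=4c; end=26; A:t2 B:t3
  4. max(4,2)=4c; end=30; A:t4 B:t3
  5. max(2,9)=9c; end=39; A:t4 B:t5
  6. max(9,2)=9c; end=48; A:t6 B:t5
  7. 9=9c; end=57; A:t6 B:t5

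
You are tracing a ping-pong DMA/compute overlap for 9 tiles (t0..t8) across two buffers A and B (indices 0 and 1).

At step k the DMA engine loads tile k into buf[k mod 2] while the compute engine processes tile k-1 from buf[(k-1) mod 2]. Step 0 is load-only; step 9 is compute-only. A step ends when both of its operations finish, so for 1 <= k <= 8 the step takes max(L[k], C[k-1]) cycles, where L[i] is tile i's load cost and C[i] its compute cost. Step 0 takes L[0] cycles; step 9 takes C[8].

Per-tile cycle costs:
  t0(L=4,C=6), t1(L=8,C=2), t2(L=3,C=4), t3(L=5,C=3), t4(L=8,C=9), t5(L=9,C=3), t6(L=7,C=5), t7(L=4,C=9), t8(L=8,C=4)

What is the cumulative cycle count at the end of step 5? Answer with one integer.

end_cycle[5] = 37

[0] DMA t0→A (4c) ∥ CU idle ⇒ 4c, clock 4
[1] DMA t1→B (8c) ∥ CU A:t0 (6c) ⇒ 8c, clock 12
[2] DMA t2→A (3c) ∥ CU B:t1 (2c) ⇒ 3c, clock 15
[3] DMA t3→B (5c) ∥ CU A:t2 (4c) ⇒ 5c, clock 20
[4] DMA t4→A (8c) ∥ CU B:t3 (3c) ⇒ 8c, clock 28
[5] DMA t5→B (9c) ∥ CU A:t4 (9c) ⇒ 9c, clock 37
[6] DMA t6→A (7c) ∥ CU B:t5 (3c) ⇒ 7c, clock 44
[7] DMA t7→B (4c) ∥ CU A:t6 (5c) ⇒ 5c, clock 49
[8] DMA t8→A (8c) ∥ CU B:t7 (9c) ⇒ 9c, clock 58
[9] DMA idle ∥ CU A:t8 (4c) ⇒ 4c, clock 62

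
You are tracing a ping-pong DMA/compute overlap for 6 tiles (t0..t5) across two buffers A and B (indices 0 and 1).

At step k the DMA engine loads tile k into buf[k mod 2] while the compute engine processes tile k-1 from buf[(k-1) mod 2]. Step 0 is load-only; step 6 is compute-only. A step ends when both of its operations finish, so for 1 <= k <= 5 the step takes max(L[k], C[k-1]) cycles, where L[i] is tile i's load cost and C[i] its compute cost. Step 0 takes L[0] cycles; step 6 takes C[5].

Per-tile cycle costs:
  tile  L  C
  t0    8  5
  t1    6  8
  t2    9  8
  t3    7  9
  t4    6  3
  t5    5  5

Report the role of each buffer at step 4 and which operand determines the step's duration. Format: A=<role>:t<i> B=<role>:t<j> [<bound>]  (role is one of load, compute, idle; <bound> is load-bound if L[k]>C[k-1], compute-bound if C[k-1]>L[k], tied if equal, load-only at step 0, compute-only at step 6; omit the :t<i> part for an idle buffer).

  0. 8=8c; end=8; A:t0 B:-
  1. max(6,5)=6c; end=14; A:t0 B:t1
  2. max(9,8)=9c; end=23; A:t2 B:t1
  3. max(7,8)=8c; end=31; A:t2 B:t3
  4. max(6,9)=9c; end=40; A:t4 B:t3
  5. max(5,3)=5c; end=45; A:t4 B:t5
  6. 5=5c; end=50; A:t4 B:t5

step 4: A=load:t4 B=compute:t3 [compute-bound]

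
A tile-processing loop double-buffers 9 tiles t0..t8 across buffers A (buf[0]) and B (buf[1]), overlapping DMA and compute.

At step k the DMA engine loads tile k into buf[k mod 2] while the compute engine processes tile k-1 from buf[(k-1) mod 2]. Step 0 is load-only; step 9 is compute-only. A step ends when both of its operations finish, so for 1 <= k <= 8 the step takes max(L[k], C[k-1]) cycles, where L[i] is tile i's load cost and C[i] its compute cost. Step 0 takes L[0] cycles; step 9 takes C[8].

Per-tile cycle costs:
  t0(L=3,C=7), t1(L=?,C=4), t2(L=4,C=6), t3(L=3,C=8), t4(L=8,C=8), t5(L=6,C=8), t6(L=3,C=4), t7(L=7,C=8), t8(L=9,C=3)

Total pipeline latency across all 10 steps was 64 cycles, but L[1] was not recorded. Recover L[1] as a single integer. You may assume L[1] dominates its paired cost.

step 0 | dur = L[0]=3 = 3
step 1 | dur = max(L[1]=?, C[0]=7) = L[1]  (unknown; binding)
step 2 | dur = max(L[2]=4, C[1]=4) = 4
step 3 | dur = max(L[3]=3, C[2]=6) = 6
step 4 | dur = max(L[4]=8, C[3]=8) = 8
step 5 | dur = max(L[5]=6, C[4]=8) = 8
step 6 | dur = max(L[6]=3, C[5]=8) = 8
step 7 | dur = max(L[7]=7, C[6]=4) = 7
step 8 | dur = max(L[8]=9, C[7]=8) = 9
step 9 | dur = C[8]=3 = 3
sum of known step durations = 56
dur[1] = total - known = 64 - 56 = 8
L[1] is the binding max in step 1, so L[1] = dur[1] = 8

L[1] = 8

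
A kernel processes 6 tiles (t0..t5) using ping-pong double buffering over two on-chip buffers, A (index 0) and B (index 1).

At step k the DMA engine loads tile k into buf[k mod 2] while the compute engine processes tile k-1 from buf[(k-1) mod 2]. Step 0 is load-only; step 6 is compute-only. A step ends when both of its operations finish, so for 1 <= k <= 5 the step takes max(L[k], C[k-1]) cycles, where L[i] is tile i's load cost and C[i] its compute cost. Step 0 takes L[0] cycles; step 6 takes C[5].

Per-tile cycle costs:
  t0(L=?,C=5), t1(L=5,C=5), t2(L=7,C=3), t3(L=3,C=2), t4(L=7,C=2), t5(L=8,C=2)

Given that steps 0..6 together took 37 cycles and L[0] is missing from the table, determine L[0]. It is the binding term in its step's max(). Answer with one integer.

L[0] = 5

step 0 = dur = L[0]=? = L[0]  (unknown; binding)
step 1 = dur = max(L[1]=5, C[0]=5) = 5
step 2 = dur = max(L[2]=7, C[1]=5) = 7
step 3 = dur = max(L[3]=3, C[2]=3) = 3
step 4 = dur = max(L[4]=7, C[3]=2) = 7
step 5 = dur = max(L[5]=8, C[4]=2) = 8
step 6 = dur = C[5]=2 = 2
sum of known step durations = 32
dur[0] = total - known = 37 - 32 = 5
L[0] is the binding max in step 0, so L[0] = dur[0] = 5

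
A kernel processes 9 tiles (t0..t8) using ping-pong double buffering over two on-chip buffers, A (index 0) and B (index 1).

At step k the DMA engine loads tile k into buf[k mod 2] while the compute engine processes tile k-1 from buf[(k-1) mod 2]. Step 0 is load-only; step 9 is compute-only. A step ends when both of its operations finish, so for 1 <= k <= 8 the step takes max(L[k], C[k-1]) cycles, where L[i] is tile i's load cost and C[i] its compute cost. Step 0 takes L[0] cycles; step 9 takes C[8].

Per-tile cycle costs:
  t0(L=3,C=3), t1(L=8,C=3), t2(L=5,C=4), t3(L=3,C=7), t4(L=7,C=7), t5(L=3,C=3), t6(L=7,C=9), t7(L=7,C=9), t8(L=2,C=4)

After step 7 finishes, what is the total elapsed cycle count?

k=0 load=t0/3c comp=- wait=3 total=3
k=1 load=t1/8c comp=t0/3c wait=8 total=11
k=2 load=t2/5c comp=t1/3c wait=5 total=16
k=3 load=t3/3c comp=t2/4c wait=4 total=20
k=4 load=t4/7c comp=t3/7c wait=7 total=27
k=5 load=t5/3c comp=t4/7c wait=7 total=34
k=6 load=t6/7c comp=t5/3c wait=7 total=41
k=7 load=t7/7c comp=t6/9c wait=9 total=50
k=8 load=t8/2c comp=t7/9c wait=9 total=59
k=9 load=- comp=t8/4c wait=4 total=63

end_cycle[7] = 50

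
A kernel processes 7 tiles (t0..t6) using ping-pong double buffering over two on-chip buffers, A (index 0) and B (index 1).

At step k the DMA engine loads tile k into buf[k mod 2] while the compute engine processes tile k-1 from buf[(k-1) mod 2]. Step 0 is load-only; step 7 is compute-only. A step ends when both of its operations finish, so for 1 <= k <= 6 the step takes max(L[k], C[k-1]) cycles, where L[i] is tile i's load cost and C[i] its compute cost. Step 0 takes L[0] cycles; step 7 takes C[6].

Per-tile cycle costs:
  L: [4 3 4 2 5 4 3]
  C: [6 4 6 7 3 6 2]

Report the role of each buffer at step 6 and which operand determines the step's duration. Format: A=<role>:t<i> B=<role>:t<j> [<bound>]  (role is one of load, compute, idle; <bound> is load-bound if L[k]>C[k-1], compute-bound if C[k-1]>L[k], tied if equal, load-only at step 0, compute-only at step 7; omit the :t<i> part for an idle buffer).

step 0: L[0]=4 → dur=4, Σ=4 | A=load:t0 B=idle [load-only]
step 1: L[1]=3 C[0]=6 → dur=6, Σ=10 | A=compute:t0 B=load:t1 [compute-bound]
step 2: L[2]=4 C[1]=4 → dur=4, Σ=14 | A=load:t2 B=compute:t1 [tied]
step 3: L[3]=2 C[2]=6 → dur=6, Σ=20 | A=compute:t2 B=load:t3 [compute-bound]
step 4: L[4]=5 C[3]=7 → dur=7, Σ=27 | A=load:t4 B=compute:t3 [compute-bound]
step 5: L[5]=4 C[4]=3 → dur=4, Σ=31 | A=compute:t4 B=load:t5 [load-bound]
step 6: L[6]=3 C[5]=6 → dur=6, Σ=37 | A=load:t6 B=compute:t5 [compute-bound]
step 7: C[6]=2 → dur=2, Σ=39 | A=compute:t6 B=idle [compute-only]

step 6: A=load:t6 B=compute:t5 [compute-bound]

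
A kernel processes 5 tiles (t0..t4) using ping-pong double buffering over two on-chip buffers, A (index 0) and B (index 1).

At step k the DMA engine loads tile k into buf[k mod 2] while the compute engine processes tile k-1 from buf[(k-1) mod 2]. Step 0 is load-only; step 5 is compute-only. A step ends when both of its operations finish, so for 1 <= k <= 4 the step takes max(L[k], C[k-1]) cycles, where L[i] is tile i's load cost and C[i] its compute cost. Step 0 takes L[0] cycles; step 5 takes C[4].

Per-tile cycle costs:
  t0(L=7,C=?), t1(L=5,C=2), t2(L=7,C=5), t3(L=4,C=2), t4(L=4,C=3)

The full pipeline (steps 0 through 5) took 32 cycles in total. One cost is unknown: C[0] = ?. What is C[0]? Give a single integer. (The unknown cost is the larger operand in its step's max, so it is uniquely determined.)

step 0 → dur = L[0]=7 = 7
step 1 → dur = max(L[1]=5, C[0]=?) = C[0]  (unknown; binding)
step 2 → dur = max(L[2]=7, C[1]=2) = 7
step 3 → dur = max(L[3]=4, C[2]=5) = 5
step 4 → dur = max(L[4]=4, C[3]=2) = 4
step 5 → dur = C[4]=3 = 3
sum of known step durations = 26
dur[1] = total - known = 32 - 26 = 6
C[0] is the binding max in step 1, so C[0] = dur[1] = 6

C[0] = 6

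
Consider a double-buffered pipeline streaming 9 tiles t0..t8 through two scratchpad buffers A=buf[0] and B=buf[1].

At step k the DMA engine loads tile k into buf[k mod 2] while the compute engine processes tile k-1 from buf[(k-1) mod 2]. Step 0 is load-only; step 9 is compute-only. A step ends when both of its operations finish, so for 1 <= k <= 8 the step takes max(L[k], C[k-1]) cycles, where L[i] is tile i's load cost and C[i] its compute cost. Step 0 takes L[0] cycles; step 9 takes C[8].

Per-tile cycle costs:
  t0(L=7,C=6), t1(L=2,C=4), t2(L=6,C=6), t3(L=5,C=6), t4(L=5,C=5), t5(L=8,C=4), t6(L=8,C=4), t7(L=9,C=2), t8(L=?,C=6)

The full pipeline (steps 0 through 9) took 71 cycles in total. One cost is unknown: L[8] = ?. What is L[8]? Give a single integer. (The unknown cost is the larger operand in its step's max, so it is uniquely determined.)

step 0: dur = L[0]=7 = 7
step 1: dur = max(L[1]=2, C[0]=6) = 6
step 2: dur = max(L[2]=6, C[1]=4) = 6
step 3: dur = max(L[3]=5, C[2]=6) = 6
step 4: dur = max(L[4]=5, C[3]=6) = 6
step 5: dur = max(L[5]=8, C[4]=5) = 8
step 6: dur = max(L[6]=8, C[5]=4) = 8
step 7: dur = max(L[7]=9, C[6]=4) = 9
step 8: dur = max(L[8]=?, C[7]=2) = L[8]  (unknown; binding)
step 9: dur = C[8]=6 = 6
sum of known step durations = 62
dur[8] = total - known = 71 - 62 = 9
L[8] is the binding max in step 8, so L[8] = dur[8] = 9

L[8] = 9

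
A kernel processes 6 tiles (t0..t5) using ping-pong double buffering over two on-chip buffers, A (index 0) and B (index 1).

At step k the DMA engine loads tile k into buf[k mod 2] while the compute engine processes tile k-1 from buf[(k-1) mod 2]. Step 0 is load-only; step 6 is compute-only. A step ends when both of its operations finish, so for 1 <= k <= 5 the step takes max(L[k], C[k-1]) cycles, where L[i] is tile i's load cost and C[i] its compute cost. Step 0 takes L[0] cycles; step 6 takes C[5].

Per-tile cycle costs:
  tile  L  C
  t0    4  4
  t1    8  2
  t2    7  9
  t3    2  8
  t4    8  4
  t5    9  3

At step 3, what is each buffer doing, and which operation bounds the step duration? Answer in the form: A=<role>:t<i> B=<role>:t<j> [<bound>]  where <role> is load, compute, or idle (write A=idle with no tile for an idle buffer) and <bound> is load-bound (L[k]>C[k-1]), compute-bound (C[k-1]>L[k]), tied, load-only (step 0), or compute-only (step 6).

step 0: L[0]=4 → dur=4, Σ=4 | A=load:t0 B=idle [load-only]
step 1: L[1]=8 C[0]=4 → dur=8, Σ=12 | A=compute:t0 B=load:t1 [load-bound]
step 2: L[2]=7 C[1]=2 → dur=7, Σ=19 | A=load:t2 B=compute:t1 [load-bound]
step 3: L[3]=2 C[2]=9 → dur=9, Σ=28 | A=compute:t2 B=load:t3 [compute-bound]
step 4: L[4]=8 C[3]=8 → dur=8, Σ=36 | A=load:t4 B=compute:t3 [tied]
step 5: L[5]=9 C[4]=4 → dur=9, Σ=45 | A=compute:t4 B=load:t5 [load-bound]
step 6: C[5]=3 → dur=3, Σ=48 | A=idle B=compute:t5 [compute-only]

step 3: A=compute:t2 B=load:t3 [compute-bound]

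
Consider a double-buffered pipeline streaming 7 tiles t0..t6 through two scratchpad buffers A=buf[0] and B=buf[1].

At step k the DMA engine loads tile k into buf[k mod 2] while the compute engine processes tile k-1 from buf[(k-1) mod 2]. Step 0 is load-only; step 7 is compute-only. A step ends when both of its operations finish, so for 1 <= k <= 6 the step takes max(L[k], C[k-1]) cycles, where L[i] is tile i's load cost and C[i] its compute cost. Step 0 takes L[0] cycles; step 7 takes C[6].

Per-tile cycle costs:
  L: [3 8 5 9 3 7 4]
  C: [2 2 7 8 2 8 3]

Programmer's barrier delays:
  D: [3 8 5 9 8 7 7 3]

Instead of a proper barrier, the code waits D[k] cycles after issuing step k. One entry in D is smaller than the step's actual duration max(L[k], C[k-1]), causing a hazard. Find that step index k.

hazard at step 6

[0] required=L[0]=3=3 vs D=3 ok
[1] required=max(L[1]=8,C[0]=2)=8 vs D=8 ok
[2] required=max(L[2]=5,C[1]=2)=5 vs D=5 ok
[3] required=max(L[3]=9,C[2]=7)=9 vs D=9 ok
[4] required=max(L[4]=3,C[3]=8)=8 vs D=8 ok
[5] required=max(L[5]=7,C[4]=2)=7 vs D=7 ok
[6] required=max(L[6]=4,C[5]=8)=8 vs D=7 SHORT
[7] required=C[6]=3=3 vs D=3 ok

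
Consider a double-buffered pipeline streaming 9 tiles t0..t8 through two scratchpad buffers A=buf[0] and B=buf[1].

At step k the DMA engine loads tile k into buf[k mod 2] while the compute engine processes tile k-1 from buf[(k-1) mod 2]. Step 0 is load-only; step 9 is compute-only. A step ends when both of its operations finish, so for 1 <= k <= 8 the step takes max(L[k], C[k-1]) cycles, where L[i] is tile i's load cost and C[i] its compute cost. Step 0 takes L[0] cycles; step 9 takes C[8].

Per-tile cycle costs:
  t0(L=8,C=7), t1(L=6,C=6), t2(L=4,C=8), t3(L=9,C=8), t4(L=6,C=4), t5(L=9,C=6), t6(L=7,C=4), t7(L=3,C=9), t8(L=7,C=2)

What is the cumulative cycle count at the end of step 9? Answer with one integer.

[0] DMA t0→A (8c) ∥ CU idle ⇒ 8c, clock 8
[1] DMA t1→B (6c) ∥ CU A:t0 (7c) ⇒ 7c, clock 15
[2] DMA t2→A (4c) ∥ CU B:t1 (6c) ⇒ 6c, clock 21
[3] DMA t3→B (9c) ∥ CU A:t2 (8c) ⇒ 9c, clock 30
[4] DMA t4→A (6c) ∥ CU B:t3 (8c) ⇒ 8c, clock 38
[5] DMA t5→B (9c) ∥ CU A:t4 (4c) ⇒ 9c, clock 47
[6] DMA t6→A (7c) ∥ CU B:t5 (6c) ⇒ 7c, clock 54
[7] DMA t7→B (3c) ∥ CU A:t6 (4c) ⇒ 4c, clock 58
[8] DMA t8→A (7c) ∥ CU B:t7 (9c) ⇒ 9c, clock 67
[9] DMA idle ∥ CU A:t8 (2c) ⇒ 2c, clock 69

end_cycle[9] = 69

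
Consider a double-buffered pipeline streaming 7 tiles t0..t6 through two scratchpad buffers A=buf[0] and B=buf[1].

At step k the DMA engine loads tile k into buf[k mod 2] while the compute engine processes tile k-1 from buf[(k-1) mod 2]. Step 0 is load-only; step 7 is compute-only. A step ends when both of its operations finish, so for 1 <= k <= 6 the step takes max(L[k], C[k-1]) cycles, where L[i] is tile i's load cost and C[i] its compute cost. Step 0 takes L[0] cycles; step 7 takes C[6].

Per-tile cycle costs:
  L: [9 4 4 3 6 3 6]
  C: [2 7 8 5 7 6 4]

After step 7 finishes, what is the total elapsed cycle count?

step 0: L[0]=9 → dur=9, Σ=9 | A=load:t0 B=idle [load-only]
step 1: L[1]=4 C[0]=2 → dur=4, Σ=13 | A=compute:t0 B=load:t1 [load-bound]
step 2: L[2]=4 C[1]=7 → dur=7, Σ=20 | A=load:t2 B=compute:t1 [compute-bound]
step 3: L[3]=3 C[2]=8 → dur=8, Σ=28 | A=compute:t2 B=load:t3 [compute-bound]
step 4: L[4]=6 C[3]=5 → dur=6, Σ=34 | A=load:t4 B=compute:t3 [load-bound]
step 5: L[5]=3 C[4]=7 → dur=7, Σ=41 | A=compute:t4 B=load:t5 [compute-bound]
step 6: L[6]=6 C[5]=6 → dur=6, Σ=47 | A=load:t6 B=compute:t5 [tied]
step 7: C[6]=4 → dur=4, Σ=51 | A=compute:t6 B=idle [compute-only]

end_cycle[7] = 51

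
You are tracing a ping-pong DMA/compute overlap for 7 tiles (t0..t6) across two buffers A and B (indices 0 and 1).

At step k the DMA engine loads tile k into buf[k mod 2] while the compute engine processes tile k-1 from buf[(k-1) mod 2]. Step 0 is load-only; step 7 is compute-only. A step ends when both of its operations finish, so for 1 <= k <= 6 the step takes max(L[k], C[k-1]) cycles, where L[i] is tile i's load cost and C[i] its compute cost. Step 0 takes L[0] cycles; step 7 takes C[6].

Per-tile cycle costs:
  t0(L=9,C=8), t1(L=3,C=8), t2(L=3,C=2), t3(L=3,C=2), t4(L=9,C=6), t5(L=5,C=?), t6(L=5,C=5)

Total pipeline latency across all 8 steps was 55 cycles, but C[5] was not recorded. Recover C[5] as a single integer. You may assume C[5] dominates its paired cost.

C[5] = 7

step 0 → dur = L[0]=9 = 9
step 1 → dur = max(L[1]=3, C[0]=8) = 8
step 2 → dur = max(L[2]=3, C[1]=8) = 8
step 3 → dur = max(L[3]=3, C[2]=2) = 3
step 4 → dur = max(L[4]=9, C[3]=2) = 9
step 5 → dur = max(L[5]=5, C[4]=6) = 6
step 6 → dur = max(L[6]=5, C[5]=?) = C[5]  (unknown; binding)
step 7 → dur = C[6]=5 = 5
sum of known step durations = 48
dur[6] = total - known = 55 - 48 = 7
C[5] is the binding max in step 6, so C[5] = dur[6] = 7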